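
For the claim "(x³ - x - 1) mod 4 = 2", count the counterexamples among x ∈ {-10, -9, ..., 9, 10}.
Counterexamples in [-10, 10]: {-10, -9, -8, -7, -6, -5, -4, -3, -2, -1, 0, 1, 2, 3, 4, 5, 6, 7, 8, 9, 10}.

Counting them gives 21 values.

Answer: 21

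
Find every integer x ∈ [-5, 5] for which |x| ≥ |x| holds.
Over all integers in [-5, 5], LHS − RHS is smallest at x = 0, where it equals 0:
x = 0: LHS = |0| = 0, RHS = |0| = 0; 0 ≥ 0 — holds
At the ends of the range:
x = -5: LHS = |-5| = 5, RHS = |-5| = 5; 5 ≥ 5 — holds
x = 5: LHS = |5| = 5, RHS = |5| = 5; 5 ≥ 5 — holds
Hence LHS − RHS is never negative, i.e. LHS ≥ RHS throughout, so the relation holds for every integer in [-5, 5].

Answer: All integers in [-5, 5]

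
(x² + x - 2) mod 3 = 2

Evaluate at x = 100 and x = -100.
x = 100: LHS = (100² + 100 - 2) mod 3 = 10098 mod 3 = 0; 0 = 2 — FAILS
x = -100: LHS = ((-100)² + (-100) - 2) mod 3 = 9898 mod 3 = 1; 1 = 2 — FAILS

Answer: No, fails for both x = 100 and x = -100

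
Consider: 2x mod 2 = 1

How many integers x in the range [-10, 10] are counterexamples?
Counterexamples in [-10, 10]: {-10, -9, -8, -7, -6, -5, -4, -3, -2, -1, 0, 1, 2, 3, 4, 5, 6, 7, 8, 9, 10}.

Counting them gives 21 values.

Answer: 21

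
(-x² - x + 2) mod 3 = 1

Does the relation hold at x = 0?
x = 0: LHS = (-0² - 0 + 2) mod 3 = 2 mod 3 = 2; 2 = 1 — FAILS

The relation fails at x = 0, so x = 0 is a counterexample.

Answer: No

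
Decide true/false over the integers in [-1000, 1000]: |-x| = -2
The claim fails at x = 0:
x = 0: LHS = |-0| = |0| = 0; 0 = -2 — FAILS

Because a single integer refutes it, the statement is false.

Answer: False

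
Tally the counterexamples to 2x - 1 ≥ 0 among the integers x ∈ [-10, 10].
Counterexamples in [-10, 10]: {-10, -9, -8, -7, -6, -5, -4, -3, -2, -1, 0}.

Counting them gives 11 values.

Answer: 11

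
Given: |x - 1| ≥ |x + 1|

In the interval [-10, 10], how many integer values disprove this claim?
Counterexamples in [-10, 10]: {1, 2, 3, 4, 5, 6, 7, 8, 9, 10}.

Counting them gives 10 values.

Answer: 10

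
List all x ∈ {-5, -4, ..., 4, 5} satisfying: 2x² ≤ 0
Holds for: {0}
Fails for: {-5, -4, -3, -2, -1, 1, 2, 3, 4, 5}

Answer: {0}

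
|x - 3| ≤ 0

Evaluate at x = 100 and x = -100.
x = 100: LHS = |100 - 3| = |97| = 97; 97 ≤ 0 — FAILS
x = -100: LHS = |(-100) - 3| = |-103| = 103; 103 ≤ 0 — FAILS

Answer: No, fails for both x = 100 and x = -100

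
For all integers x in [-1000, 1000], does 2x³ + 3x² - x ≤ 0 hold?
The claim fails at x = 1:
x = 1: LHS = 2·1³ + 3·1² - 1 = 4; 4 ≤ 0 — FAILS

Because a single integer refutes it, the statement is false.

Answer: False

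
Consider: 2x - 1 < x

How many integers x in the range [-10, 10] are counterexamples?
Counterexamples in [-10, 10]: {1, 2, 3, 4, 5, 6, 7, 8, 9, 10}.

Counting them gives 10 values.

Answer: 10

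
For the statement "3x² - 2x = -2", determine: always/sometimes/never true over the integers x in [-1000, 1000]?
Over all integers in [-1000, 1000], LHS − RHS is always positive; it is smallest at x = 0, where it equals 2:
x = 0: LHS = 3·0² - 2·0 = 0; 0 = -2 — FAILS
At the ends of the range:
x = -1000: LHS = 3·(-1000)² - 2·(-1000) = 3002000; 3002000 = -2 — FAILS
x = 1000: LHS = 3·1000² - 2·1000 = 2998000; 2998000 = -2 — FAILS
Hence LHS − RHS is never 0, i.e. the two sides are never equal, so the claimed relation (=) fails for every integer in [-1000, 1000].

No integer in the range satisfies it.

Answer: Never true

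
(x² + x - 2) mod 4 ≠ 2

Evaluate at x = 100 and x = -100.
x = 100: LHS = (100² + 100 - 2) mod 4 = 10098 mod 4 = 2; 2 ≠ 2 — FAILS
x = -100: LHS = ((-100)² + (-100) - 2) mod 4 = 9898 mod 4 = 2; 2 ≠ 2 — FAILS

Answer: No, fails for both x = 100 and x = -100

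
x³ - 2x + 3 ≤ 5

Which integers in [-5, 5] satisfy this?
Holds for: {-5, -4, -3, -2, -1, 0, 1}
Fails for: {2, 3, 4, 5}

Answer: {-5, -4, -3, -2, -1, 0, 1}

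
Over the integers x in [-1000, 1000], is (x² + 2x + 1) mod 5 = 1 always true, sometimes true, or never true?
Holds at x = 0: LHS = (0² + 2·0 + 1) mod 5 = 1 mod 5 = 1; 1 = 1 — holds
Fails at x = 1: LHS = (1² + 2·1 + 1) mod 5 = 4 mod 5 = 4; 4 = 1 — FAILS
It is satisfied by some integers in the range but not all.

Answer: Sometimes true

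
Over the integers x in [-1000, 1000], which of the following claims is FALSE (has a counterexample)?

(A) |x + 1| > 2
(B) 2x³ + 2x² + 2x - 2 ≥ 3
(A) x = 0: LHS = |0 + 1| = |1| = 1; 1 > 2 — FAILS
(B) x = 0: LHS = 2·0³ + 2·0² + 2·0 - 2 = -2; -2 ≥ 3 — FAILS

Answer: Both A and B are false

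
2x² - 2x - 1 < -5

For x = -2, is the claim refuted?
Substitute x = -2 into the relation:
x = -2: LHS = 2·(-2)² - 2·(-2) - 1 = 11; 11 < -5 — FAILS

Since the claim fails at x = -2, this value is a counterexample.

Answer: Yes, x = -2 is a counterexample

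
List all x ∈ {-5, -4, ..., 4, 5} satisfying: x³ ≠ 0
Holds for: {-5, -4, -3, -2, -1, 1, 2, 3, 4, 5}
Fails for: {0}

Answer: {-5, -4, -3, -2, -1, 1, 2, 3, 4, 5}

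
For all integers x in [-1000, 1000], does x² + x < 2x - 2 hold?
The claim fails at x = 0:
x = 0: LHS = 0² + 0 = 0, RHS = 2·0 - 2 = -2; 0 < -2 — FAILS

Because a single integer refutes it, the statement is false.

Answer: False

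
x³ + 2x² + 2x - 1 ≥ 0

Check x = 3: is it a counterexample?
Substitute x = 3 into the relation:
x = 3: LHS = 3³ + 2·3² + 2·3 - 1 = 50; 50 ≥ 0 — holds

The claim holds here, so x = 3 is not a counterexample. (A counterexample exists elsewhere, e.g. x = 0.)

Answer: No, x = 3 is not a counterexample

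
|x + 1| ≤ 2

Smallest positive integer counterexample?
Testing positive integers:
x = 1: LHS = |1 + 1| = |2| = 2; 2 ≤ 2 — holds
x = 2: LHS = |2 + 1| = |3| = 3; 3 ≤ 2 — FAILS  ← smallest positive counterexample

Answer: x = 2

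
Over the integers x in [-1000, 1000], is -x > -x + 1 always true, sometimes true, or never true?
Over all integers in [-1000, 1000], LHS − RHS is largest at x = 0, where it equals -1:
x = 0: LHS = -0 = 0, RHS = -0 + 1 = 1; 0 > 1 — FAILS
At the ends of the range:
x = -1000: LHS = -(-1000) = 1000, RHS = -(-1000) + 1 = 1001; 1000 > 1001 — FAILS
x = 1000: RHS = -1000 + 1 = -999; -1000 > -999 — FAILS
Hence LHS − RHS is never positive, i.e. LHS ≤ RHS throughout, so the claimed relation (>) fails for every integer in [-1000, 1000].

No integer in the range satisfies it.

Answer: Never true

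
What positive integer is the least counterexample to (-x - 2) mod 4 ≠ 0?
Testing positive integers:
x = 1: LHS = (-1 - 2) mod 4 = (-3) mod 4 = 1; 1 ≠ 0 — holds
x = 2: LHS = (-2 - 2) mod 4 = (-4) mod 4 = 0; 0 ≠ 0 — FAILS  ← smallest positive counterexample

Answer: x = 2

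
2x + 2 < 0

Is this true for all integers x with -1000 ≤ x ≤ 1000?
The claim fails at x = 0:
x = 0: LHS = 2·0 + 2 = 2; 2 < 0 — FAILS

Because a single integer refutes it, the statement is false.

Answer: False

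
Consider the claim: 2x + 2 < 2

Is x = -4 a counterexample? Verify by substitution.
Substitute x = -4 into the relation:
x = -4: LHS = 2·(-4) + 2 = -6; -6 < 2 — holds

The claim holds here, so x = -4 is not a counterexample. (A counterexample exists elsewhere, e.g. x = 0.)

Answer: No, x = -4 is not a counterexample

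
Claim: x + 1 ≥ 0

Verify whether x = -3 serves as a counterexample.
Substitute x = -3 into the relation:
x = -3: LHS = (-3) + 1 = -2; -2 ≥ 0 — FAILS

Since the claim fails at x = -3, this value is a counterexample.

Answer: Yes, x = -3 is a counterexample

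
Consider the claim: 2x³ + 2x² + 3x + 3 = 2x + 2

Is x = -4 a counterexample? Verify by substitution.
Substitute x = -4 into the relation:
x = -4: LHS = 2·(-4)³ + 2·(-4)² + 3·(-4) + 3 = -105, RHS = 2·(-4) + 2 = -6; -105 = -6 — FAILS

Since the claim fails at x = -4, this value is a counterexample.

Answer: Yes, x = -4 is a counterexample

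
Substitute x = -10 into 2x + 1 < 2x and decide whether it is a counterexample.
Substitute x = -10 into the relation:
x = -10: LHS = 2·(-10) + 1 = -19, RHS = 2·(-10) = -20; -19 < -20 — FAILS

Since the claim fails at x = -10, this value is a counterexample.

Answer: Yes, x = -10 is a counterexample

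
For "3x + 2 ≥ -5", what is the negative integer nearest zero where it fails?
Testing negative integers from -1 downward:
x = -1: LHS = 3·(-1) + 2 = -1; -1 ≥ -5 — holds
x = -2: LHS = 3·(-2) + 2 = -4; -4 ≥ -5 — holds
x = -3: LHS = 3·(-3) + 2 = -7; -7 ≥ -5 — FAILS  ← closest negative counterexample to 0

Answer: x = -3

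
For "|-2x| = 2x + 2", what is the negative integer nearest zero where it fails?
Testing negative integers from -1 downward:
x = -1: LHS = |-2·(-1)| = |2| = 2, RHS = 2·(-1) + 2 = 0; 2 = 0 — FAILS  ← closest negative counterexample to 0

Answer: x = -1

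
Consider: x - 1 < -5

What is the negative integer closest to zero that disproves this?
Testing negative integers from -1 downward:
x = -1: LHS = (-1) - 1 = -2; -2 < -5 — FAILS  ← closest negative counterexample to 0

Answer: x = -1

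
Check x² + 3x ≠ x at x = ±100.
x = 100: LHS = 100² + 3·100 = 10300; 10300 ≠ 100 — holds
x = -100: LHS = (-100)² + 3·(-100) = 9700; 9700 ≠ -100 — holds

Answer: Yes, holds for both x = 100 and x = -100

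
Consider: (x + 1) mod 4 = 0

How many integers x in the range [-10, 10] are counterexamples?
Counterexamples in [-10, 10]: {-10, -8, -7, -6, -4, -3, -2, 0, 1, 2, 4, 5, 6, 8, 9, 10}.

Counting them gives 16 values.

Answer: 16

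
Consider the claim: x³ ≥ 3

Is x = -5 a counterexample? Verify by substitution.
Substitute x = -5 into the relation:
x = -5: LHS = (-5)³ = -125; -125 ≥ 3 — FAILS

Since the claim fails at x = -5, this value is a counterexample.

Answer: Yes, x = -5 is a counterexample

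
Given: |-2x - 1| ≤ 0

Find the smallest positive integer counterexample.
Testing positive integers:
x = 1: LHS = |-2·1 - 1| = |-3| = 3; 3 ≤ 0 — FAILS  ← smallest positive counterexample

Answer: x = 1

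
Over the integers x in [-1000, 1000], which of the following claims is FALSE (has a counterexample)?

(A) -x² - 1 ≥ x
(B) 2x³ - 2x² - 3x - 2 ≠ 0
(A) x = 0: LHS = -0² - 1 = -1; -1 ≥ 0 — FAILS
(B) x = 2: LHS = 2·2³ - 2·2² - 3·2 - 2 = 0; 0 ≠ 0 — FAILS

Answer: Both A and B are false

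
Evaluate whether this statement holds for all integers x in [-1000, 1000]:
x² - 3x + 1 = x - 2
The claim fails at x = 0:
x = 0: LHS = 0² - 3·0 + 1 = 1, RHS = 0 - 2 = -2; 1 = -2 — FAILS

Because a single integer refutes it, the statement is false.

Answer: False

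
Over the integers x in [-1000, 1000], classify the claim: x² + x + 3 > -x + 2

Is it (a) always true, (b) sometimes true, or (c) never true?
Holds at x = 0: LHS = 0² + 0 + 3 = 3, RHS = -0 + 2 = 2; 3 > 2 — holds
Fails at x = -1: LHS = (-1)² + (-1) + 3 = 3, RHS = -(-1) + 2 = 3; 3 > 3 — FAILS
It is satisfied by some integers in the range but not all.

Answer: Sometimes true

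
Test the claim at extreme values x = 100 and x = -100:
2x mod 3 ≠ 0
x = 100: LHS = (2·100) mod 3 = 200 mod 3 = 2; 2 ≠ 0 — holds
x = -100: LHS = (2·(-100)) mod 3 = (-200) mod 3 = 1; 1 ≠ 0 — holds

Answer: Yes, holds for both x = 100 and x = -100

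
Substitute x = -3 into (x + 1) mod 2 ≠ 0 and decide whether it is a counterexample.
Substitute x = -3 into the relation:
x = -3: LHS = ((-3) + 1) mod 2 = (-2) mod 2 = 0; 0 ≠ 0 — FAILS

Since the claim fails at x = -3, this value is a counterexample.

Answer: Yes, x = -3 is a counterexample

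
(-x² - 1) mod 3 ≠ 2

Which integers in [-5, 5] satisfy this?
Holds for: {-5, -4, -2, -1, 1, 2, 4, 5}
Fails for: {-3, 0, 3}

Answer: {-5, -4, -2, -1, 1, 2, 4, 5}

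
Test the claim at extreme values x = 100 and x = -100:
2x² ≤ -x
x = 100: LHS = 2·100² = 20000; 20000 ≤ -100 — FAILS
x = -100: LHS = 2·(-100)² = 20000, RHS = -(-100) = 100; 20000 ≤ 100 — FAILS

Answer: No, fails for both x = 100 and x = -100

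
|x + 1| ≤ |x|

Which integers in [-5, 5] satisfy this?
Holds for: {-5, -4, -3, -2, -1}
Fails for: {0, 1, 2, 3, 4, 5}

Answer: {-5, -4, -3, -2, -1}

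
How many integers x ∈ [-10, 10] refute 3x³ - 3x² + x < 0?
Counterexamples in [-10, 10]: {0, 1, 2, 3, 4, 5, 6, 7, 8, 9, 10}.

Counting them gives 11 values.

Answer: 11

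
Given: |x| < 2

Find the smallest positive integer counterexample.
Testing positive integers:
x = 1: LHS = |1| = 1; 1 < 2 — holds
x = 2: LHS = |2| = 2; 2 < 2 — FAILS  ← smallest positive counterexample

Answer: x = 2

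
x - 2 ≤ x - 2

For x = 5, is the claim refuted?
Substitute x = 5 into the relation:
x = 5: LHS = 5 - 2 = 3, RHS = 5 - 2 = 3; 3 ≤ 3 — holds

The relation holds at x = 5, so it is not a counterexample.

Answer: No, x = 5 is not a counterexample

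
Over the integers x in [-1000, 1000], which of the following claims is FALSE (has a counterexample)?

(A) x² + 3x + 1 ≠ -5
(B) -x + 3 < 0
(A) Over all integers in [-1000, 1000], LHS − RHS is always positive; it is smallest at x = -1, where it equals 4:
x = -1: LHS = (-1)² + 3·(-1) + 1 = -1; -1 ≠ -5 — holds
At the ends of the range:
x = -1000: LHS = (-1000)² + 3·(-1000) + 1 = 997001; 997001 ≠ -5 — holds
x = 1000: LHS = 1000² + 3·1000 + 1 = 1003001; 1003001 ≠ -5 — holds
Hence LHS − RHS is never 0, i.e. the two sides are never equal, so the relation holds for every integer in [-1000, 1000].

(B) x = 0: LHS = -0 + 3 = 3; 3 < 0 — FAILS

Only (B) has a counterexample.

Answer: B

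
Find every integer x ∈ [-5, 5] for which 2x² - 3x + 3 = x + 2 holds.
Track d = LHS − RHS over the integers in [-5, 5]. Equality would need d = 0, but d changes sign only between consecutive integers, jumping over 0:
x = 0: LHS = 2·0² - 3·0 + 3 = 3, RHS = 0 + 2 = 2; 3 = 2 — FAILS  (d = 1)
x = 1: LHS = 2·1² - 3·1 + 3 = 2, RHS = 1 + 2 = 3; 2 = 3 — FAILS  (d = -1)
x = 1: LHS = 2·1² - 3·1 + 3 = 2, RHS = 1 + 2 = 3; 2 = 3 — FAILS  (d = -1)
x = 2: LHS = 2·2² - 3·2 + 3 = 5, RHS = 2 + 2 = 4; 5 = 4 — FAILS  (d = 1)
Away from these crossings d keeps a constant sign, and checking every integer in [-5, 5] confirms d ≠ 0 throughout. Hence the two sides are never equal, so the claimed relation (=) fails for every integer in [-5, 5].

Answer: None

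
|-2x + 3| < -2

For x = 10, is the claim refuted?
Substitute x = 10 into the relation:
x = 10: LHS = |-2·10 + 3| = |-17| = 17; 17 < -2 — FAILS

Since the claim fails at x = 10, this value is a counterexample.

Answer: Yes, x = 10 is a counterexample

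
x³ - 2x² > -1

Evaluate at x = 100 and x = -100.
x = 100: LHS = 100³ - 2·100² = 980000; 980000 > -1 — holds
x = -100: LHS = (-100)³ - 2·(-100)² = -1020000; -1020000 > -1 — FAILS

Answer: Partially: holds for x = 100, fails for x = -100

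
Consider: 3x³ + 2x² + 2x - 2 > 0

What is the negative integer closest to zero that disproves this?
Testing negative integers from -1 downward:
x = -1: LHS = 3·(-1)³ + 2·(-1)² + 2·(-1) - 2 = -5; -5 > 0 — FAILS  ← closest negative counterexample to 0

Answer: x = -1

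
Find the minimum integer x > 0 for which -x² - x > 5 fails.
Testing positive integers:
x = 1: LHS = -1² - 1 = -2; -2 > 5 — FAILS  ← smallest positive counterexample

Answer: x = 1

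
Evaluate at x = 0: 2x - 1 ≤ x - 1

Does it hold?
x = 0: LHS = 2·0 - 1 = -1, RHS = 0 - 1 = -1; -1 ≤ -1 — holds

The relation is satisfied at x = 0.

Answer: Yes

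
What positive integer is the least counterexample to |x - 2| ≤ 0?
Testing positive integers:
x = 1: LHS = |1 - 2| = |-1| = 1; 1 ≤ 0 — FAILS  ← smallest positive counterexample

Answer: x = 1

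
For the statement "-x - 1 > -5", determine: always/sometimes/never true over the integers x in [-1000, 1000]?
Holds at x = 0: LHS = -0 - 1 = -1; -1 > -5 — holds
Fails at x = 4: LHS = -4 - 1 = -5; -5 > -5 — FAILS
It is satisfied by some integers in the range but not all.

Answer: Sometimes true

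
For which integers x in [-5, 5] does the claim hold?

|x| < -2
An absolute value is never negative, so the left side is ≥ 0 for every x, while the right side is -2. Tightest case in [-5, 5] is x = 0:
x = 0: LHS = |0| = 0; 0 < -2 — FAILS
Hence LHS − RHS is never negative, i.e. LHS ≥ RHS throughout, so the claimed relation (<) fails for every integer in [-5, 5].

Answer: None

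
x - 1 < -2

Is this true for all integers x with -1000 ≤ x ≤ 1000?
The claim fails at x = 0:
x = 0: LHS = 0 - 1 = -1; -1 < -2 — FAILS

Because a single integer refutes it, the statement is false.

Answer: False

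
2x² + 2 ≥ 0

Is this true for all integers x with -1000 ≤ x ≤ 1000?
Over all integers in [-1000, 1000], LHS − RHS is smallest at x = 0, where it equals 2:
x = 0: LHS = 2·0² + 2 = 2; 2 ≥ 0 — holds
At the ends of the range:
x = -1000: LHS = 2·(-1000)² + 2 = 2000002; 2000002 ≥ 0 — holds
x = 1000: LHS = 2·1000² + 2 = 2000002; 2000002 ≥ 0 — holds
Hence LHS − RHS is never negative, i.e. LHS ≥ RHS throughout, so the relation holds for every integer in [-1000, 1000].

No counterexample exists.

Answer: True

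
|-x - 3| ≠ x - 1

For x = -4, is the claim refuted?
Substitute x = -4 into the relation:
x = -4: LHS = |-(-4) - 3| = |1| = 1, RHS = (-4) - 1 = -5; 1 ≠ -5 — holds

The relation holds at x = -4, so it is not a counterexample.

Answer: No, x = -4 is not a counterexample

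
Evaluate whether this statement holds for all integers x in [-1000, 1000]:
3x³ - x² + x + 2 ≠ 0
Track d = LHS − RHS over the integers in [-1000, 1000]. Equality would need d = 0, but d changes sign only between consecutive integers, jumping over 0:
x = -1: LHS = 3·(-1)³ - (-1)² + (-1) + 2 = -3; -3 ≠ 0 — holds  (d = -3)
x = 0: LHS = 3·0³ - 0² + 0 + 2 = 2; 2 ≠ 0 — holds  (d = 2)
Away from these crossings d keeps a constant sign, and checking every integer in [-1000, 1000] confirms d ≠ 0 throughout. Hence the two sides are never equal, so the relation holds for every integer in [-1000, 1000].

No counterexample exists.

Answer: True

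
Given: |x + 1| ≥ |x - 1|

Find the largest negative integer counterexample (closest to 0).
Testing negative integers from -1 downward:
x = -1: LHS = |(-1) + 1| = |0| = 0, RHS = |(-1) - 1| = |-2| = 2; 0 ≥ 2 — FAILS  ← closest negative counterexample to 0

Answer: x = -1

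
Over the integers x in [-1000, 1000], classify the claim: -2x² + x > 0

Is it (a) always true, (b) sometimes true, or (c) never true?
Over all integers in [-1000, 1000], LHS − RHS is largest at x = 0, where it equals 0:
x = 0: LHS = -2·0² + 0 = 0; 0 > 0 — FAILS
At the ends of the range:
x = -1000: LHS = -2·(-1000)² + (-1000) = -2001000; -2001000 > 0 — FAILS
x = 1000: LHS = -2·1000² + 1000 = -1999000; -1999000 > 0 — FAILS
Hence LHS − RHS is never positive, i.e. LHS ≤ RHS throughout, so the claimed relation (>) fails for every integer in [-1000, 1000].

No integer in the range satisfies it.

Answer: Never true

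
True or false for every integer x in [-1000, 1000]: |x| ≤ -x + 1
The claim fails at x = 1:
x = 1: LHS = |1| = 1, RHS = -1 + 1 = 0; 1 ≤ 0 — FAILS

Because a single integer refutes it, the statement is false.

Answer: False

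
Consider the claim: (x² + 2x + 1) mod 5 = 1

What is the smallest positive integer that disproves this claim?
Testing positive integers:
x = 1: LHS = (1² + 2·1 + 1) mod 5 = 4 mod 5 = 4; 4 = 1 — FAILS  ← smallest positive counterexample

Answer: x = 1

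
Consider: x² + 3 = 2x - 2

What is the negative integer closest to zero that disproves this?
Testing negative integers from -1 downward:
x = -1: LHS = (-1)² + 3 = 4, RHS = 2·(-1) - 2 = -4; 4 = -4 — FAILS  ← closest negative counterexample to 0

Answer: x = -1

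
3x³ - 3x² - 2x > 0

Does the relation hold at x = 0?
x = 0: LHS = 3·0³ - 3·0² - 2·0 = 0; 0 > 0 — FAILS

The relation fails at x = 0, so x = 0 is a counterexample.

Answer: No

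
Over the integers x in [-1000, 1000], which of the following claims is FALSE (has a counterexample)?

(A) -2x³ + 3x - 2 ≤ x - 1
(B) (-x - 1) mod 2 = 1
(A) x = -2: LHS = -2·(-2)³ + 3·(-2) - 2 = 8, RHS = (-2) - 1 = -3; 8 ≤ -3 — FAILS
(B) x = 1: LHS = (-1 - 1) mod 2 = (-2) mod 2 = 0; 0 = 1 — FAILS

Answer: Both A and B are false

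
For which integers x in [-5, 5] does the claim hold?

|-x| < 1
Holds for: {0}
Fails for: {-5, -4, -3, -2, -1, 1, 2, 3, 4, 5}

Answer: {0}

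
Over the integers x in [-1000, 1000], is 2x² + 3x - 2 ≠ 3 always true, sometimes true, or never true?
Holds at x = 0: LHS = 2·0² + 3·0 - 2 = -2; -2 ≠ 3 — holds
Fails at x = 1: LHS = 2·1² + 3·1 - 2 = 3; 3 ≠ 3 — FAILS
It is satisfied by some integers in the range but not all.

Answer: Sometimes true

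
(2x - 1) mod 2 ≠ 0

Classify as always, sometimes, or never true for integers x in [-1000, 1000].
For a polynomial with integer coefficients, its value mod 2 depends only on x mod 2, so it suffices to check one representative of each residue class, x = 0, 1:
x = 0: LHS = (2·0 - 1) mod 2 = (-1) mod 2 = 1; 1 ≠ 0 — holds
x = 1: LHS = (2·1 - 1) mod 2 = 1 mod 2 = 1; 1 ≠ 0 — holds
The relation holds in every residue class, so the relation holds for every integer in [-1000, 1000].

No counterexample exists.

Answer: Always true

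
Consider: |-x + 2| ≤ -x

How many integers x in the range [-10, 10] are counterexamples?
Counterexamples in [-10, 10]: {-10, -9, -8, -7, -6, -5, -4, -3, -2, -1, 0, 1, 2, 3, 4, 5, 6, 7, 8, 9, 10}.

Counting them gives 21 values.

Answer: 21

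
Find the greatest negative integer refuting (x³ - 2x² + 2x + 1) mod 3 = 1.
Testing negative integers from -1 downward:
x = -1: LHS = ((-1)³ - 2·(-1)² + 2·(-1) + 1) mod 3 = (-4) mod 3 = 2; 2 = 1 — FAILS  ← closest negative counterexample to 0

Answer: x = -1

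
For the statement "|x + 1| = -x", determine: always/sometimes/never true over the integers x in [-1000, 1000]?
Track d = LHS − RHS over the integers in [-1000, 1000]. Equality would need d = 0, but d changes sign only between consecutive integers, jumping over 0:
x = -1: LHS = |(-1) + 1| = |0| = 0, RHS = -(-1) = 1; 0 = 1 — FAILS  (d = -1)
x = 0: LHS = |0 + 1| = |1| = 1, RHS = -0 = 0; 1 = 0 — FAILS  (d = 1)
Away from these crossings d keeps a constant sign, and checking every integer in [-1000, 1000] confirms d ≠ 0 throughout. Hence the two sides are never equal, so the claimed relation (=) fails for every integer in [-1000, 1000].

No integer in the range satisfies it.

Answer: Never true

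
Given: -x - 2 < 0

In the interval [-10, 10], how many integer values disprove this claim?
Counterexamples in [-10, 10]: {-10, -9, -8, -7, -6, -5, -4, -3, -2}.

Counting them gives 9 values.

Answer: 9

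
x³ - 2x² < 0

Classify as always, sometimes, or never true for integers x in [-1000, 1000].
Holds at x = 1: LHS = 1³ - 2·1² = -1; -1 < 0 — holds
Fails at x = 0: LHS = 0³ - 2·0² = 0; 0 < 0 — FAILS
It is satisfied by some integers in the range but not all.

Answer: Sometimes true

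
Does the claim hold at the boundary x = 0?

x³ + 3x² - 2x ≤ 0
x = 0: LHS = 0³ + 3·0² - 2·0 = 0; 0 ≤ 0 — holds

The relation is satisfied at x = 0.

Answer: Yes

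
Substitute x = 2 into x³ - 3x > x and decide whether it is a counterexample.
Substitute x = 2 into the relation:
x = 2: LHS = 2³ - 3·2 = 2; 2 > 2 — FAILS

Since the claim fails at x = 2, this value is a counterexample.

Answer: Yes, x = 2 is a counterexample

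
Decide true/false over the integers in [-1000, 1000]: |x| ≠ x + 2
The claim fails at x = -1:
x = -1: LHS = |-1| = 1, RHS = (-1) + 2 = 1; 1 ≠ 1 — FAILS

Because a single integer refutes it, the statement is false.

Answer: False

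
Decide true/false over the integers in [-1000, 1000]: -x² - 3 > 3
The claim fails at x = 0:
x = 0: LHS = -0² - 3 = -3; -3 > 3 — FAILS

Because a single integer refutes it, the statement is false.

Answer: False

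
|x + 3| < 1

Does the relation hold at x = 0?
x = 0: LHS = |0 + 3| = |3| = 3; 3 < 1 — FAILS

The relation fails at x = 0, so x = 0 is a counterexample.

Answer: No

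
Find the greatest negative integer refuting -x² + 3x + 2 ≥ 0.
Testing negative integers from -1 downward:
x = -1: LHS = -(-1)² + 3·(-1) + 2 = -2; -2 ≥ 0 — FAILS  ← closest negative counterexample to 0

Answer: x = -1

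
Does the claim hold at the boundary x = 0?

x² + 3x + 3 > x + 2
x = 0: LHS = 0² + 3·0 + 3 = 3, RHS = 0 + 2 = 2; 3 > 2 — holds

The relation is satisfied at x = 0.

Answer: Yes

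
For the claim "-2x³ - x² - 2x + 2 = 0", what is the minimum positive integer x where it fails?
Testing positive integers:
x = 1: LHS = -2·1³ - 1² - 2·1 + 2 = -3; -3 = 0 — FAILS  ← smallest positive counterexample

Answer: x = 1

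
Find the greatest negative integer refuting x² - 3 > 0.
Testing negative integers from -1 downward:
x = -1: LHS = (-1)² - 3 = -2; -2 > 0 — FAILS  ← closest negative counterexample to 0

Answer: x = -1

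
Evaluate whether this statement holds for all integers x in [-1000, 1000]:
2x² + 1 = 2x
The claim fails at x = 0:
x = 0: LHS = 2·0² + 1 = 1, RHS = 2·0 = 0; 1 = 0 — FAILS

Because a single integer refutes it, the statement is false.

Answer: False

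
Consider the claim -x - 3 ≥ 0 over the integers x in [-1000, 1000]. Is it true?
The claim fails at x = 0:
x = 0: LHS = -0 - 3 = -3; -3 ≥ 0 — FAILS

Because a single integer refutes it, the statement is false.

Answer: False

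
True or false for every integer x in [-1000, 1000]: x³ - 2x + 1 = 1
The claim fails at x = 1:
x = 1: LHS = 1³ - 2·1 + 1 = 0; 0 = 1 — FAILS

Because a single integer refutes it, the statement is false.

Answer: False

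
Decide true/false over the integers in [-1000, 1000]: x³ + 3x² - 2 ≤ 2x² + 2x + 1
The claim fails at x = 2:
x = 2: LHS = 2³ + 3·2² - 2 = 18, RHS = 2·2² + 2·2 + 1 = 13; 18 ≤ 13 — FAILS

Because a single integer refutes it, the statement is false.

Answer: False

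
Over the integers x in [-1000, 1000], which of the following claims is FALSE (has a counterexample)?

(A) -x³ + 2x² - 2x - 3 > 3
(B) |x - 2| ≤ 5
(A) x = 0: LHS = -0³ + 2·0² - 2·0 - 3 = -3; -3 > 3 — FAILS
(B) x = -4: LHS = |(-4) - 2| = |-6| = 6; 6 ≤ 5 — FAILS

Answer: Both A and B are false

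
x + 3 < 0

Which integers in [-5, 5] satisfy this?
Holds for: {-5, -4}
Fails for: {-3, -2, -1, 0, 1, 2, 3, 4, 5}

Answer: {-5, -4}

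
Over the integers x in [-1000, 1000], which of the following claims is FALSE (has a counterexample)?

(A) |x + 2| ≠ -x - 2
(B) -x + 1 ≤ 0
(A) x = -2: LHS = |(-2) + 2| = |0| = 0, RHS = -(-2) - 2 = 0; 0 ≠ 0 — FAILS
(B) x = 0: LHS = -0 + 1 = 1; 1 ≤ 0 — FAILS

Answer: Both A and B are false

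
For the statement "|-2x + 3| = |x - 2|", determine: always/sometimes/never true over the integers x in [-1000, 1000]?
Holds at x = 1: LHS = |-2·1 + 3| = |1| = 1, RHS = |1 - 2| = |-1| = 1; 1 = 1 — holds
Fails at x = 0: LHS = |-2·0 + 3| = |3| = 3, RHS = |0 - 2| = |-2| = 2; 3 = 2 — FAILS
It is satisfied by some integers in the range but not all.

Answer: Sometimes true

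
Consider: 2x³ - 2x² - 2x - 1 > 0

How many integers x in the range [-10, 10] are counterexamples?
Counterexamples in [-10, 10]: {-10, -9, -8, -7, -6, -5, -4, -3, -2, -1, 0, 1}.

Counting them gives 12 values.

Answer: 12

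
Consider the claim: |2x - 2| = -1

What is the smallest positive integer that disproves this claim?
Testing positive integers:
x = 1: LHS = |2·1 - 2| = |0| = 0; 0 = -1 — FAILS  ← smallest positive counterexample

Answer: x = 1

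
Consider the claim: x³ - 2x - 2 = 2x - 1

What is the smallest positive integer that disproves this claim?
Testing positive integers:
x = 1: LHS = 1³ - 2·1 - 2 = -3, RHS = 2·1 - 1 = 1; -3 = 1 — FAILS  ← smallest positive counterexample

Answer: x = 1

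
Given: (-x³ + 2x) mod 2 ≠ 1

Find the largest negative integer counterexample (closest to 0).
Testing negative integers from -1 downward:
x = -1: LHS = (-(-1)³ + 2·(-1)) mod 2 = (-1) mod 2 = 1; 1 ≠ 1 — FAILS  ← closest negative counterexample to 0

Answer: x = -1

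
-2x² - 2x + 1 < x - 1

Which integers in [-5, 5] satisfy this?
Holds for: {-5, -4, -3, 1, 2, 3, 4, 5}
Fails for: {-2, -1, 0}

Answer: {-5, -4, -3, 1, 2, 3, 4, 5}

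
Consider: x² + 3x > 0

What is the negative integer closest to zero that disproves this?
Testing negative integers from -1 downward:
x = -1: LHS = (-1)² + 3·(-1) = -2; -2 > 0 — FAILS  ← closest negative counterexample to 0

Answer: x = -1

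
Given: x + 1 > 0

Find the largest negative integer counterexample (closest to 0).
Testing negative integers from -1 downward:
x = -1: LHS = (-1) + 1 = 0; 0 > 0 — FAILS  ← closest negative counterexample to 0

Answer: x = -1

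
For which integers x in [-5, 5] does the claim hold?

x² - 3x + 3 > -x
Over all integers in [-5, 5], LHS − RHS is smallest at x = 1, where it equals 2:
x = 1: LHS = 1² - 3·1 + 3 = 1; 1 > -1 — holds
At the ends of the range:
x = -5: LHS = (-5)² - 3·(-5) + 3 = 43, RHS = -(-5) = 5; 43 > 5 — holds
x = 5: LHS = 5² - 3·5 + 3 = 13; 13 > -5 — holds
Hence LHS − RHS is never zero or negative, i.e. LHS > RHS throughout, so the relation holds for every integer in [-5, 5].

Answer: All integers in [-5, 5]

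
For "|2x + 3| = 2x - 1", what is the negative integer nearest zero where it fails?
Testing negative integers from -1 downward:
x = -1: LHS = |2·(-1) + 3| = |1| = 1, RHS = 2·(-1) - 1 = -3; 1 = -3 — FAILS  ← closest negative counterexample to 0

Answer: x = -1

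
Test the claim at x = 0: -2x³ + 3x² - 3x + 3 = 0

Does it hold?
x = 0: LHS = -2·0³ + 3·0² - 3·0 + 3 = 3; 3 = 0 — FAILS

The relation fails at x = 0, so x = 0 is a counterexample.

Answer: No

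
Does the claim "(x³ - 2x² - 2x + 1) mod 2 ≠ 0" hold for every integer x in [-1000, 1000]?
The claim fails at x = 1:
x = 1: LHS = (1³ - 2·1² - 2·1 + 1) mod 2 = (-2) mod 2 = 0; 0 ≠ 0 — FAILS

Because a single integer refutes it, the statement is false.

Answer: False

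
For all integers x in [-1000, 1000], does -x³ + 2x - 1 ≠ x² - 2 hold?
Track d = LHS − RHS over the integers in [-1000, 1000]. Equality would need d = 0, but d changes sign only between consecutive integers, jumping over 0:
x = -2: LHS = -(-2)³ + 2·(-2) - 1 = 3, RHS = (-2)² - 2 = 2; 3 ≠ 2 — holds  (d = 1)
x = -1: LHS = -(-1)³ + 2·(-1) - 1 = -2, RHS = (-1)² - 2 = -1; -2 ≠ -1 — holds  (d = -1)
x = -1: LHS = -(-1)³ + 2·(-1) - 1 = -2, RHS = (-1)² - 2 = -1; -2 ≠ -1 — holds  (d = -1)
x = 0: LHS = -0³ + 2·0 - 1 = -1, RHS = 0² - 2 = -2; -1 ≠ -2 — holds  (d = 1)
x = 1: LHS = -1³ + 2·1 - 1 = 0, RHS = 1² - 2 = -1; 0 ≠ -1 — holds  (d = 1)
x = 2: LHS = -2³ + 2·2 - 1 = -5, RHS = 2² - 2 = 2; -5 ≠ 2 — holds  (d = -7)
Away from these crossings d keeps a constant sign, and checking every integer in [-1000, 1000] confirms d ≠ 0 throughout. Hence the two sides are never equal, so the relation holds for every integer in [-1000, 1000].

No counterexample exists.

Answer: True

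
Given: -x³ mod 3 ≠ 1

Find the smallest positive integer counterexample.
Testing positive integers:
x = 1: LHS = (-1³) mod 3 = (-1) mod 3 = 2; 2 ≠ 1 — holds
x = 2: LHS = (-2³) mod 3 = (-8) mod 3 = 1; 1 ≠ 1 — FAILS  ← smallest positive counterexample

Answer: x = 2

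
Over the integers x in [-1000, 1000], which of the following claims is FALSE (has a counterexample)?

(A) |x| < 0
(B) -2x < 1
(A) x = 0: LHS = |0| = 0; 0 < 0 — FAILS
(B) x = -1: LHS = -2·(-1) = 2; 2 < 1 — FAILS

Answer: Both A and B are false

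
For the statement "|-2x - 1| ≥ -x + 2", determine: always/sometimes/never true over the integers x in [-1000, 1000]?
Holds at x = 1: LHS = |-2·1 - 1| = |-3| = 3, RHS = -1 + 2 = 1; 3 ≥ 1 — holds
Fails at x = 0: LHS = |-2·0 - 1| = |-1| = 1, RHS = -0 + 2 = 2; 1 ≥ 2 — FAILS
It is satisfied by some integers in the range but not all.

Answer: Sometimes true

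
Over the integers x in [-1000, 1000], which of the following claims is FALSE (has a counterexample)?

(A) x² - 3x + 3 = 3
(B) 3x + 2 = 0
(A) x = 1: LHS = 1² - 3·1 + 3 = 1; 1 = 3 — FAILS
(B) x = 0: LHS = 3·0 + 2 = 2; 2 = 0 — FAILS

Answer: Both A and B are false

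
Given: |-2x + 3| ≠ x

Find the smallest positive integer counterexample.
Testing positive integers:
x = 1: LHS = |-2·1 + 3| = |1| = 1; 1 ≠ 1 — FAILS  ← smallest positive counterexample

Answer: x = 1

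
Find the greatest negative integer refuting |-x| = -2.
Testing negative integers from -1 downward:
x = -1: LHS = |-(-1)| = |1| = 1; 1 = -2 — FAILS  ← closest negative counterexample to 0

Answer: x = -1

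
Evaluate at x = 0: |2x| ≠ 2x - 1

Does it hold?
x = 0: LHS = |2·0| = |0| = 0, RHS = 2·0 - 1 = -1; 0 ≠ -1 — holds

The relation is satisfied at x = 0.

Answer: Yes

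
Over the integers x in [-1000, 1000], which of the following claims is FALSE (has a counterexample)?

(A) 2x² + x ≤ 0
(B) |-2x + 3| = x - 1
(A) x = 1: LHS = 2·1² + 1 = 3; 3 ≤ 0 — FAILS
(B) x = 0: LHS = |-2·0 + 3| = |3| = 3, RHS = 0 - 1 = -1; 3 = -1 — FAILS

Answer: Both A and B are false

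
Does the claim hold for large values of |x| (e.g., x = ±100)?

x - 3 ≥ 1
x = 100: LHS = 100 - 3 = 97; 97 ≥ 1 — holds
x = -100: LHS = (-100) - 3 = -103; -103 ≥ 1 — FAILS

Answer: Partially: holds for x = 100, fails for x = -100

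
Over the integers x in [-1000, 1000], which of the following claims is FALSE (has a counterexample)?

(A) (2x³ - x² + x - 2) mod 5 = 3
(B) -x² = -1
(A) x = 1: LHS = (2·1³ - 1² + 1 - 2) mod 5 = 0 mod 5 = 0; 0 = 3 — FAILS
(B) x = 0: LHS = -0² = 0; 0 = -1 — FAILS

Answer: Both A and B are false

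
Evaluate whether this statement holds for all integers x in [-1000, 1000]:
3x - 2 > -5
The claim fails at x = -1:
x = -1: LHS = 3·(-1) - 2 = -5; -5 > -5 — FAILS

Because a single integer refutes it, the statement is false.

Answer: False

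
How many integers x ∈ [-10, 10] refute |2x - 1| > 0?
Over all integers in [-10, 10], LHS − RHS is smallest at x = 0, where it equals 1:
x = 0: LHS = |2·0 - 1| = |-1| = 1; 1 > 0 — holds
At the ends of the range:
x = -10: LHS = |2·(-10) - 1| = |-21| = 21; 21 > 0 — holds
x = 10: LHS = |2·10 - 1| = |19| = 19; 19 > 0 — holds
Hence LHS − RHS is never zero or negative, i.e. LHS > RHS throughout, so the relation holds for every integer in [-10, 10].

No counterexample appears in that range.

Answer: 0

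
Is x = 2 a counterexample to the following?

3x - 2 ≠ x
Substitute x = 2 into the relation:
x = 2: LHS = 3·2 - 2 = 4; 4 ≠ 2 — holds

The claim holds here, so x = 2 is not a counterexample. (A counterexample exists elsewhere, e.g. x = 1.)

Answer: No, x = 2 is not a counterexample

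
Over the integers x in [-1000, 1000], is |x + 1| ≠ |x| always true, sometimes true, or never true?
Track d = LHS − RHS over the integers in [-1000, 1000]. Equality would need d = 0, but d changes sign only between consecutive integers, jumping over 0:
x = -1: LHS = |(-1) + 1| = |0| = 0, RHS = |-1| = 1; 0 ≠ 1 — holds  (d = -1)
x = 0: LHS = |0 + 1| = |1| = 1, RHS = |0| = 0; 1 ≠ 0 — holds  (d = 1)
Away from these crossings d keeps a constant sign, and checking every integer in [-1000, 1000] confirms d ≠ 0 throughout. Hence the two sides are never equal, so the relation holds for every integer in [-1000, 1000].

No counterexample exists.

Answer: Always true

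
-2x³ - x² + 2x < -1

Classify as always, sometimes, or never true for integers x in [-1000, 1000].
Holds at x = 2: LHS = -2·2³ - 2² + 2·2 = -16; -16 < -1 — holds
Fails at x = 0: LHS = -2·0³ - 0² + 2·0 = 0; 0 < -1 — FAILS
It is satisfied by some integers in the range but not all.

Answer: Sometimes true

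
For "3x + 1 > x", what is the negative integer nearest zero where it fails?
Testing negative integers from -1 downward:
x = -1: LHS = 3·(-1) + 1 = -2; -2 > -1 — FAILS  ← closest negative counterexample to 0

Answer: x = -1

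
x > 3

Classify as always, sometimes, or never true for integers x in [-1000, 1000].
Holds at x = 4: 4 > 3 — holds
Fails at x = 0: 0 > 3 — FAILS
It is satisfied by some integers in the range but not all.

Answer: Sometimes true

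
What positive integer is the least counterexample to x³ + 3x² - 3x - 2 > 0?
Testing positive integers:
x = 1: LHS = 1³ + 3·1² - 3·1 - 2 = -1; -1 > 0 — FAILS  ← smallest positive counterexample

Answer: x = 1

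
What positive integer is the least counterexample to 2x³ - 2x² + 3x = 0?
Testing positive integers:
x = 1: LHS = 2·1³ - 2·1² + 3·1 = 3; 3 = 0 — FAILS  ← smallest positive counterexample

Answer: x = 1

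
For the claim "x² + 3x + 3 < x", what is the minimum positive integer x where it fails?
Testing positive integers:
x = 1: LHS = 1² + 3·1 + 3 = 7; 7 < 1 — FAILS  ← smallest positive counterexample

Answer: x = 1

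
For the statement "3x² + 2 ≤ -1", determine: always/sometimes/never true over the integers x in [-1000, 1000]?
Over all integers in [-1000, 1000], LHS − RHS is smallest at x = 0, where it equals 3:
x = 0: LHS = 3·0² + 2 = 2; 2 ≤ -1 — FAILS
At the ends of the range:
x = -1000: LHS = 3·(-1000)² + 2 = 3000002; 3000002 ≤ -1 — FAILS
x = 1000: LHS = 3·1000² + 2 = 3000002; 3000002 ≤ -1 — FAILS
Hence LHS − RHS is never zero or negative, i.e. LHS > RHS throughout, so the claimed relation (≤) fails for every integer in [-1000, 1000].

No integer in the range satisfies it.

Answer: Never true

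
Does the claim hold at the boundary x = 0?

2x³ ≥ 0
x = 0: LHS = 2·0³ = 0; 0 ≥ 0 — holds

The relation is satisfied at x = 0.

Answer: Yes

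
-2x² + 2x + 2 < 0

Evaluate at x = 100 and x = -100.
x = 100: LHS = -2·100² + 2·100 + 2 = -19798; -19798 < 0 — holds
x = -100: LHS = -2·(-100)² + 2·(-100) + 2 = -20198; -20198 < 0 — holds

Answer: Yes, holds for both x = 100 and x = -100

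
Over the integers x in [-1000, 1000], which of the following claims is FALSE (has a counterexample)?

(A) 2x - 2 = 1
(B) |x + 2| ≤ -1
(A) x = 0: LHS = 2·0 - 2 = -2; -2 = 1 — FAILS
(B) x = 0: LHS = |0 + 2| = |2| = 2; 2 ≤ -1 — FAILS

Answer: Both A and B are false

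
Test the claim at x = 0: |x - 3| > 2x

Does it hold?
x = 0: LHS = |0 - 3| = |-3| = 3, RHS = 2·0 = 0; 3 > 0 — holds

The relation is satisfied at x = 0.

Answer: Yes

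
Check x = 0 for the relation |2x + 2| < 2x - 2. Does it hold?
x = 0: LHS = |2·0 + 2| = |2| = 2, RHS = 2·0 - 2 = -2; 2 < -2 — FAILS

The relation fails at x = 0, so x = 0 is a counterexample.

Answer: No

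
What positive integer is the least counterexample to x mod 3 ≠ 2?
Testing positive integers:
x = 1: LHS = 1 mod 3 = 1; 1 ≠ 2 — holds
x = 2: LHS = 2 mod 3 = 2; 2 ≠ 2 — FAILS  ← smallest positive counterexample

Answer: x = 2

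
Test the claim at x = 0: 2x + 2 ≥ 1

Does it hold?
x = 0: LHS = 2·0 + 2 = 2; 2 ≥ 1 — holds

The relation is satisfied at x = 0.

Answer: Yes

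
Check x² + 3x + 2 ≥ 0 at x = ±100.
x = 100: LHS = 100² + 3·100 + 2 = 10302; 10302 ≥ 0 — holds
x = -100: LHS = (-100)² + 3·(-100) + 2 = 9702; 9702 ≥ 0 — holds

Answer: Yes, holds for both x = 100 and x = -100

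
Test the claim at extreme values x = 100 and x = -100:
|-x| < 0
x = 100: LHS = |-100| = 100; 100 < 0 — FAILS
x = -100: LHS = |-(-100)| = |100| = 100; 100 < 0 — FAILS

Answer: No, fails for both x = 100 and x = -100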